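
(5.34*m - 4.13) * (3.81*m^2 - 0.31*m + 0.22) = 20.3454*m^3 - 17.3907*m^2 + 2.4551*m - 0.9086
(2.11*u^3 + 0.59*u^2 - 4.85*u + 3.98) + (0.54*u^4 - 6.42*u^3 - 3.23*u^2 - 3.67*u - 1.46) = 0.54*u^4 - 4.31*u^3 - 2.64*u^2 - 8.52*u + 2.52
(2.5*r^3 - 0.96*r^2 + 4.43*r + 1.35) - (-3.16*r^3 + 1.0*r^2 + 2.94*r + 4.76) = 5.66*r^3 - 1.96*r^2 + 1.49*r - 3.41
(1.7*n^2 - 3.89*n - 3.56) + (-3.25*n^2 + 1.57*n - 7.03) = -1.55*n^2 - 2.32*n - 10.59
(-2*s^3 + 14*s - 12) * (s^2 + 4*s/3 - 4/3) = -2*s^5 - 8*s^4/3 + 50*s^3/3 + 20*s^2/3 - 104*s/3 + 16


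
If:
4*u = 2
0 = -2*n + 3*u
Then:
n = 3/4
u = 1/2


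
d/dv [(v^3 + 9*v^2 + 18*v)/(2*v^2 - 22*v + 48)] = (v^4 - 22*v^3 - 45*v^2 + 432*v + 432)/(2*(v^4 - 22*v^3 + 169*v^2 - 528*v + 576))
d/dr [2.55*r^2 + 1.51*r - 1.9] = 5.1*r + 1.51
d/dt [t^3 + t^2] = t*(3*t + 2)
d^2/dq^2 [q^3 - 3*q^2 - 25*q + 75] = 6*q - 6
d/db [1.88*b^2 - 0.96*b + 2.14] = 3.76*b - 0.96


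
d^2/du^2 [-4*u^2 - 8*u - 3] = -8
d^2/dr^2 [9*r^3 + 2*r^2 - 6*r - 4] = 54*r + 4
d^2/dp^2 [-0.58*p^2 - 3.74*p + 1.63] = -1.16000000000000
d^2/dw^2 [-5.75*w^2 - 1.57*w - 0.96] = -11.5000000000000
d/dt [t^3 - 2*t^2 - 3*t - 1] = 3*t^2 - 4*t - 3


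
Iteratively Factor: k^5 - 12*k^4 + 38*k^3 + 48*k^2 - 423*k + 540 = (k - 3)*(k^4 - 9*k^3 + 11*k^2 + 81*k - 180) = (k - 4)*(k - 3)*(k^3 - 5*k^2 - 9*k + 45) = (k - 4)*(k - 3)^2*(k^2 - 2*k - 15) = (k - 5)*(k - 4)*(k - 3)^2*(k + 3)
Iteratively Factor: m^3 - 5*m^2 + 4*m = (m - 4)*(m^2 - m) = (m - 4)*(m - 1)*(m)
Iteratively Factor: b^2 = (b)*(b)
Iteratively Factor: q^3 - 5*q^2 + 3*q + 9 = (q - 3)*(q^2 - 2*q - 3) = (q - 3)*(q + 1)*(q - 3)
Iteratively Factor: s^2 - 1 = (s + 1)*(s - 1)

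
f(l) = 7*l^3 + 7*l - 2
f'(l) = 21*l^2 + 7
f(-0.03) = -2.21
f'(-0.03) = 7.02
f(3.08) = 224.09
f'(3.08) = 206.21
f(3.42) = 301.95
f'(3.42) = 252.62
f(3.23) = 256.50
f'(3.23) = 226.09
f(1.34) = 24.22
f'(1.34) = 44.71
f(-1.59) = -41.27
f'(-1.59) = 60.09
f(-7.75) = -3314.64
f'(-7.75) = 1268.31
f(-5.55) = -1237.53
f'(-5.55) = 653.85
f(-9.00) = -5168.00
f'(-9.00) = 1708.00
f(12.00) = 12178.00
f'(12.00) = 3031.00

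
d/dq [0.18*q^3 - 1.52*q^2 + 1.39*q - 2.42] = 0.54*q^2 - 3.04*q + 1.39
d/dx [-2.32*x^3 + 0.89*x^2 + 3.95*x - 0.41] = -6.96*x^2 + 1.78*x + 3.95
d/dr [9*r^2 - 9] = 18*r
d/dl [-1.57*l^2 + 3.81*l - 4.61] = 3.81 - 3.14*l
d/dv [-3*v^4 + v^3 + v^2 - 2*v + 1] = -12*v^3 + 3*v^2 + 2*v - 2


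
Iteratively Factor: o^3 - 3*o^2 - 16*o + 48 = (o - 3)*(o^2 - 16) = (o - 4)*(o - 3)*(o + 4)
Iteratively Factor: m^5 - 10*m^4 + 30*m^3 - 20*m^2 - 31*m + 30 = (m - 3)*(m^4 - 7*m^3 + 9*m^2 + 7*m - 10) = (m - 3)*(m - 2)*(m^3 - 5*m^2 - m + 5) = (m - 5)*(m - 3)*(m - 2)*(m^2 - 1) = (m - 5)*(m - 3)*(m - 2)*(m + 1)*(m - 1)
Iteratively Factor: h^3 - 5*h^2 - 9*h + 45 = (h - 3)*(h^2 - 2*h - 15) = (h - 5)*(h - 3)*(h + 3)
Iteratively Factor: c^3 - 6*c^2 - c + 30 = (c + 2)*(c^2 - 8*c + 15) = (c - 3)*(c + 2)*(c - 5)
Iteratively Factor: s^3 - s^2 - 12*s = (s + 3)*(s^2 - 4*s) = (s - 4)*(s + 3)*(s)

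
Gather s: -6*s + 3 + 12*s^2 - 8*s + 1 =12*s^2 - 14*s + 4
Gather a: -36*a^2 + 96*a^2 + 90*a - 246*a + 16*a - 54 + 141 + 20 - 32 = 60*a^2 - 140*a + 75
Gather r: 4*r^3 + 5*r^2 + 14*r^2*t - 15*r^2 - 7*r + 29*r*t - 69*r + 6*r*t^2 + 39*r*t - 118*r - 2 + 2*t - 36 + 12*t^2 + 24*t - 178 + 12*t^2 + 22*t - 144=4*r^3 + r^2*(14*t - 10) + r*(6*t^2 + 68*t - 194) + 24*t^2 + 48*t - 360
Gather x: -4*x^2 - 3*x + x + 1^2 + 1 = -4*x^2 - 2*x + 2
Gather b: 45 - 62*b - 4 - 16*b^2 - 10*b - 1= -16*b^2 - 72*b + 40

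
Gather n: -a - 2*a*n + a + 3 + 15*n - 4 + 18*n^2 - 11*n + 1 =18*n^2 + n*(4 - 2*a)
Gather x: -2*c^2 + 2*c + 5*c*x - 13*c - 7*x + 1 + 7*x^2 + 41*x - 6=-2*c^2 - 11*c + 7*x^2 + x*(5*c + 34) - 5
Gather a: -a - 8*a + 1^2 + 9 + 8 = 18 - 9*a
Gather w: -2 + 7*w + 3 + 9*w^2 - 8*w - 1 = 9*w^2 - w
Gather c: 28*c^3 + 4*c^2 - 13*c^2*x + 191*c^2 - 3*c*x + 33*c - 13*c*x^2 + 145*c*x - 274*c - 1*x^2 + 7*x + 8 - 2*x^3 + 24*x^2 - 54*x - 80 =28*c^3 + c^2*(195 - 13*x) + c*(-13*x^2 + 142*x - 241) - 2*x^3 + 23*x^2 - 47*x - 72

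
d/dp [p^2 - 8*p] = 2*p - 8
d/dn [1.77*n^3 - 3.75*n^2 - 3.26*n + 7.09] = 5.31*n^2 - 7.5*n - 3.26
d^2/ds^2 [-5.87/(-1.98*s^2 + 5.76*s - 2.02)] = (-46.025496*s^2 + 133.892352*s + 5.87*(3.96*s - 5.76)*(7.92*s - 11.52) - 46.955304)/(1.98*s^2 - 5.76*s + 2.02)^3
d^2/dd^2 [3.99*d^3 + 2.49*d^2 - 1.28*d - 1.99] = 23.94*d + 4.98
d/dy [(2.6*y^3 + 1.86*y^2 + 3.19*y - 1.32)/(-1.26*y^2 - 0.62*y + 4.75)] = (-3.276*y^4 - 3.224*y^3 + 39.9162*y^2 + 14.3436*y + 14.3341)/(1.5876*y^4 + 1.5624*y^3 - 11.5856*y^2 - 5.89*y + 22.5625)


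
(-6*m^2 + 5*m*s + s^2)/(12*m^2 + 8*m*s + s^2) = (-m + s)/(2*m + s)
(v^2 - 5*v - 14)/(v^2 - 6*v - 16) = (v - 7)/(v - 8)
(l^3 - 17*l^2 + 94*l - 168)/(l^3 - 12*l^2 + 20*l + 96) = (l^2 - 11*l + 28)/(l^2 - 6*l - 16)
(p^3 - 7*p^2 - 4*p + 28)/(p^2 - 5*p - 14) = p - 2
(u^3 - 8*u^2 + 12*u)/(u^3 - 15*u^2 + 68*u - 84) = u/(u - 7)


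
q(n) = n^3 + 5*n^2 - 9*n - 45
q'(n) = 3*n^2 + 10*n - 9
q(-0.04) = -44.63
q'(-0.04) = -9.40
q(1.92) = -36.77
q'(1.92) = 21.26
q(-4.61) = 4.78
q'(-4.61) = 8.66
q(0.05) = -45.44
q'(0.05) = -8.49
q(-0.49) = -39.51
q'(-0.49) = -13.18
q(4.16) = 76.08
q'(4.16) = 84.52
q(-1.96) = -15.68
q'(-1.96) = -17.08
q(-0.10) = -44.05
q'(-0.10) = -9.97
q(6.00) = 297.00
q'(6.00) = 159.00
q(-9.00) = -288.00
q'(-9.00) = 144.00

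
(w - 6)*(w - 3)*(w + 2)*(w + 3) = w^4 - 4*w^3 - 21*w^2 + 36*w + 108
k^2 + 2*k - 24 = (k - 4)*(k + 6)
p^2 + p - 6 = (p - 2)*(p + 3)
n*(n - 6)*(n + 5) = n^3 - n^2 - 30*n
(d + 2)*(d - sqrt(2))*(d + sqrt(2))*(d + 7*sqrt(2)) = d^4 + 2*d^3 + 7*sqrt(2)*d^3 - 2*d^2 + 14*sqrt(2)*d^2 - 14*sqrt(2)*d - 4*d - 28*sqrt(2)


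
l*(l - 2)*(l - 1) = l^3 - 3*l^2 + 2*l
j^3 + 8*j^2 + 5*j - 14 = (j - 1)*(j + 2)*(j + 7)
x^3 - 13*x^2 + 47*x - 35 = (x - 7)*(x - 5)*(x - 1)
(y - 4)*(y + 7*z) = y^2 + 7*y*z - 4*y - 28*z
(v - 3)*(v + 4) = v^2 + v - 12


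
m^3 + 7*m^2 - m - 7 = (m - 1)*(m + 1)*(m + 7)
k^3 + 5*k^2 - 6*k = k*(k - 1)*(k + 6)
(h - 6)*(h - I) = h^2 - 6*h - I*h + 6*I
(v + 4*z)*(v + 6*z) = v^2 + 10*v*z + 24*z^2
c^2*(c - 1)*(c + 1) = c^4 - c^2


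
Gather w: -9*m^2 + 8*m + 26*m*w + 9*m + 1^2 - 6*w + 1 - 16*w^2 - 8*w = -9*m^2 + 17*m - 16*w^2 + w*(26*m - 14) + 2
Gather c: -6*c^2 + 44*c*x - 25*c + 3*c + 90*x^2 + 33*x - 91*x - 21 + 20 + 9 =-6*c^2 + c*(44*x - 22) + 90*x^2 - 58*x + 8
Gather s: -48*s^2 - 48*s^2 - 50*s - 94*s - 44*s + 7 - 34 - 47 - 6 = -96*s^2 - 188*s - 80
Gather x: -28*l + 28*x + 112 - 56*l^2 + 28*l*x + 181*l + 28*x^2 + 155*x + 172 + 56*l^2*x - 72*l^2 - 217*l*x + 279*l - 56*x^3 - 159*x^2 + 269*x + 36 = -128*l^2 + 432*l - 56*x^3 - 131*x^2 + x*(56*l^2 - 189*l + 452) + 320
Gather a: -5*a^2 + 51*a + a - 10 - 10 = -5*a^2 + 52*a - 20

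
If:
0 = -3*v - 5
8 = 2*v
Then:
No Solution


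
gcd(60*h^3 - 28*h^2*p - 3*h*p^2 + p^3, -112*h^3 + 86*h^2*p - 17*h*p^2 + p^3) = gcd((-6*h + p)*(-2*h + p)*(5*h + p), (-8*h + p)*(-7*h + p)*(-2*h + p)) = -2*h + p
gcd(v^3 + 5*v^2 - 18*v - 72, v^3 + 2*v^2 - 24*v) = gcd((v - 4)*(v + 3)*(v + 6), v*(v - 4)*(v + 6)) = v^2 + 2*v - 24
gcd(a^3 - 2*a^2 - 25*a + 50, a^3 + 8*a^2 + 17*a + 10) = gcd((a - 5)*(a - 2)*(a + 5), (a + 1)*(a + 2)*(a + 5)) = a + 5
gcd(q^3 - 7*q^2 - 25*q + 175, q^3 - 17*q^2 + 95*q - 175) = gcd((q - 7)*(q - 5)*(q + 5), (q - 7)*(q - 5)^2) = q^2 - 12*q + 35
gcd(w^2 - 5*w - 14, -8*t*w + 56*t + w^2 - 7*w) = w - 7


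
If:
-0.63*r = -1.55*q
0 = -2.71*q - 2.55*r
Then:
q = 0.00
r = 0.00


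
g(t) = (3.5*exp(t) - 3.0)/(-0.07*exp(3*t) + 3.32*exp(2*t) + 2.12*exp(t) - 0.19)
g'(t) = (3.5*exp(t) - 3.0)*(0.21*exp(3*t) - 6.64*exp(2*t) - 2.12*exp(t))/(-0.07*exp(3*t) + 3.32*exp(2*t) + 2.12*exp(t) - 0.19)^2 + 3.5*exp(t)/(-0.07*exp(3*t) + 3.32*exp(2*t) + 2.12*exp(t) - 0.19) = (0.49*exp(3*t) - 12.25*exp(2*t) + 19.92*exp(t) + 5.695)*exp(t)/(0.0049*exp(6*t) - 0.4648*exp(5*t) + 10.7256*exp(4*t) + 14.1034*exp(3*t) + 3.2328*exp(2*t) - 0.8056*exp(t) + 0.0361)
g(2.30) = 0.11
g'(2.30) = -0.07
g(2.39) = 0.11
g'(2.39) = -0.06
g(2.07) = 0.13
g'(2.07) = -0.08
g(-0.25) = -0.08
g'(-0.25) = 0.92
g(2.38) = 0.11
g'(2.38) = -0.06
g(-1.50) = -4.96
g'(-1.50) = 10.62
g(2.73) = 0.09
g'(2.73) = -0.04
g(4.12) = -0.06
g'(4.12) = 0.33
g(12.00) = 0.00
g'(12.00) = 0.00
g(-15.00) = 15.79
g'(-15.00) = 0.00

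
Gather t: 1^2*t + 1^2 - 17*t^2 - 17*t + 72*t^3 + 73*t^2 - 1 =72*t^3 + 56*t^2 - 16*t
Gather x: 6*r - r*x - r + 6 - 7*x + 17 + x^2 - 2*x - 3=5*r + x^2 + x*(-r - 9) + 20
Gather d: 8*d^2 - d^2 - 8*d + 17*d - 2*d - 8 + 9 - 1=7*d^2 + 7*d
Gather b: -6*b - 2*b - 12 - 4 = -8*b - 16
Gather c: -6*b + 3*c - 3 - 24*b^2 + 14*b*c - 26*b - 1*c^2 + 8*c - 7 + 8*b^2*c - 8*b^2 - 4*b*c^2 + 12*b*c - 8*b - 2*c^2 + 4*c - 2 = -32*b^2 - 40*b + c^2*(-4*b - 3) + c*(8*b^2 + 26*b + 15) - 12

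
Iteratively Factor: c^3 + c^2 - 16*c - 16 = (c - 4)*(c^2 + 5*c + 4) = (c - 4)*(c + 4)*(c + 1)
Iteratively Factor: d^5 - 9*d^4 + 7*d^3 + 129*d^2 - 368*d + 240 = (d - 1)*(d^4 - 8*d^3 - d^2 + 128*d - 240) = (d - 1)*(d + 4)*(d^3 - 12*d^2 + 47*d - 60) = (d - 5)*(d - 1)*(d + 4)*(d^2 - 7*d + 12) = (d - 5)*(d - 3)*(d - 1)*(d + 4)*(d - 4)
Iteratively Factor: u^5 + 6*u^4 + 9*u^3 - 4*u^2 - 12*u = (u - 1)*(u^4 + 7*u^3 + 16*u^2 + 12*u) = (u - 1)*(u + 2)*(u^3 + 5*u^2 + 6*u) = u*(u - 1)*(u + 2)*(u^2 + 5*u + 6) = u*(u - 1)*(u + 2)^2*(u + 3)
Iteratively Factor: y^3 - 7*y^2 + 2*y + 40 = (y - 4)*(y^2 - 3*y - 10) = (y - 5)*(y - 4)*(y + 2)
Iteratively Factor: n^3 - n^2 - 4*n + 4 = (n - 1)*(n^2 - 4) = (n - 1)*(n + 2)*(n - 2)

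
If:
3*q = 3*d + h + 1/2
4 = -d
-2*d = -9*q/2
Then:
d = -4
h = 37/6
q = -16/9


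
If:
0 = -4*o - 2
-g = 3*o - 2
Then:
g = 7/2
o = -1/2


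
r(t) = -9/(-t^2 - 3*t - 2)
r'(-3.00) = 6.75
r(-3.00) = 4.50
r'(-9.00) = 0.04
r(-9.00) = 0.16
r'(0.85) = -1.52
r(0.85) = 1.71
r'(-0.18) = -10.67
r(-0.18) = 6.03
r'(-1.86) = 447.01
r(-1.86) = -74.75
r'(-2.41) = 49.01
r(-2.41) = 15.57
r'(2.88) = -0.22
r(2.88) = 0.48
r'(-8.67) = 0.05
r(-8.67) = 0.18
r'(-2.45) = 40.16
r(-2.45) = 13.79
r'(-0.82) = -271.31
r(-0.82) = 42.37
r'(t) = -9*(2*t + 3)/(-t^2 - 3*t - 2)^2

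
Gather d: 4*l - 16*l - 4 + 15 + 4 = 15 - 12*l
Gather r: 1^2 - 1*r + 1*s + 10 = -r + s + 11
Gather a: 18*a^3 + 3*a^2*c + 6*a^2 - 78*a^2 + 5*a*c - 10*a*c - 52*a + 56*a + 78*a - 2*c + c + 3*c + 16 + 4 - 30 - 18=18*a^3 + a^2*(3*c - 72) + a*(82 - 5*c) + 2*c - 28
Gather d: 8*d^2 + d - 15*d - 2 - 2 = 8*d^2 - 14*d - 4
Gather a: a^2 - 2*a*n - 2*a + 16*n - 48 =a^2 + a*(-2*n - 2) + 16*n - 48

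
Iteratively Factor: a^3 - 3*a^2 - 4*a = (a + 1)*(a^2 - 4*a) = a*(a + 1)*(a - 4)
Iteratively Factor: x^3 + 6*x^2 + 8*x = (x)*(x^2 + 6*x + 8) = x*(x + 2)*(x + 4)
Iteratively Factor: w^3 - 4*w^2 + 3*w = (w - 3)*(w^2 - w) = (w - 3)*(w - 1)*(w)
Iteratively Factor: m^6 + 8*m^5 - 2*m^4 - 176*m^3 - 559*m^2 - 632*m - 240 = (m + 1)*(m^5 + 7*m^4 - 9*m^3 - 167*m^2 - 392*m - 240) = (m + 1)^2*(m^4 + 6*m^3 - 15*m^2 - 152*m - 240) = (m - 5)*(m + 1)^2*(m^3 + 11*m^2 + 40*m + 48) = (m - 5)*(m + 1)^2*(m + 3)*(m^2 + 8*m + 16) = (m - 5)*(m + 1)^2*(m + 3)*(m + 4)*(m + 4)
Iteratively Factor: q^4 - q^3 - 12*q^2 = (q)*(q^3 - q^2 - 12*q) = q*(q + 3)*(q^2 - 4*q) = q^2*(q + 3)*(q - 4)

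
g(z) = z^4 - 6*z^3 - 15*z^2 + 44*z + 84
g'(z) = 4*z^3 - 18*z^2 - 30*z + 44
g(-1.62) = 5.75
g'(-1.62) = 28.35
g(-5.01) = 871.58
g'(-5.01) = -760.51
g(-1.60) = 6.33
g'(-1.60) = 29.54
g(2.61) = 36.39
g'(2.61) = -85.80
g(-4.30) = 436.37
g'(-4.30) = -477.85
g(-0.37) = 65.99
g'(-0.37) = 52.43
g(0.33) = 96.68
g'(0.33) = 32.28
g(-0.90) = 37.28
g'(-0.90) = 53.50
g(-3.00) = 60.00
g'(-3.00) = -136.00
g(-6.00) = 1872.00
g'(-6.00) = -1288.00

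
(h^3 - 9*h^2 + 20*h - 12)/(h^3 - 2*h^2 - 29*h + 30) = (h - 2)/(h + 5)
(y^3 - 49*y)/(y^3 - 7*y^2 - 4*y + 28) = y*(y + 7)/(y^2 - 4)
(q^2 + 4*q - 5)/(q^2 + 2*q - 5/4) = 4*(q^2 + 4*q - 5)/(4*q^2 + 8*q - 5)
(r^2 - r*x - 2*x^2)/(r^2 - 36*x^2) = (r^2 - r*x - 2*x^2)/(r^2 - 36*x^2)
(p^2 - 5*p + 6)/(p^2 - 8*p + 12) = (p - 3)/(p - 6)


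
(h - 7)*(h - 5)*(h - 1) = h^3 - 13*h^2 + 47*h - 35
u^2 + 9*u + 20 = (u + 4)*(u + 5)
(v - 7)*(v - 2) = v^2 - 9*v + 14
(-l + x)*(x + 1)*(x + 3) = -l*x^2 - 4*l*x - 3*l + x^3 + 4*x^2 + 3*x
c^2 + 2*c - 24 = (c - 4)*(c + 6)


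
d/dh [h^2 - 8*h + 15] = 2*h - 8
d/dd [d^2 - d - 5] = 2*d - 1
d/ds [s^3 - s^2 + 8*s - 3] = 3*s^2 - 2*s + 8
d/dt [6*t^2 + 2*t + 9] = 12*t + 2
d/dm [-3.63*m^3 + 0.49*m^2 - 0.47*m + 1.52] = -10.89*m^2 + 0.98*m - 0.47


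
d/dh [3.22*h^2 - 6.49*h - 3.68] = 6.44*h - 6.49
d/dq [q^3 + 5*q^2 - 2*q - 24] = 3*q^2 + 10*q - 2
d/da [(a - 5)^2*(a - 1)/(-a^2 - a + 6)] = (a - 5)*((7 - 3*a)*(a^2 + a - 6) + (a - 5)*(a - 1)*(2*a + 1))/(a^2 + a - 6)^2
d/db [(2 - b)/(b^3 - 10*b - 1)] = (-b^3 + 10*b + (b - 2)*(3*b^2 - 10) + 1)/(-b^3 + 10*b + 1)^2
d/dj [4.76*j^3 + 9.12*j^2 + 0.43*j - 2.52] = 14.28*j^2 + 18.24*j + 0.43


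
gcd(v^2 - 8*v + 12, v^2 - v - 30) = v - 6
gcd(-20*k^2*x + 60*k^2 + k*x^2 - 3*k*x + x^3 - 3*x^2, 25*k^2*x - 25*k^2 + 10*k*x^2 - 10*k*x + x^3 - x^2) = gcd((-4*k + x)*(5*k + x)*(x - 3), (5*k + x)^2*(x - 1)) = 5*k + x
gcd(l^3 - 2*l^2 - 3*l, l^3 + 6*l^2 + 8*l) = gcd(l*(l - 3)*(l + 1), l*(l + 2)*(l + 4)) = l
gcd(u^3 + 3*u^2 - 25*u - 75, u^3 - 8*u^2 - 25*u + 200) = u^2 - 25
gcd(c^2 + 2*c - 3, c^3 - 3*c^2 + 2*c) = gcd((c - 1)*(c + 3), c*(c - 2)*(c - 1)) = c - 1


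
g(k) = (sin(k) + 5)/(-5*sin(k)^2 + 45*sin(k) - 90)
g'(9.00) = 0.05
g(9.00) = -0.07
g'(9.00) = 0.05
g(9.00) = -0.07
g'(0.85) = -0.05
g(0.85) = -0.10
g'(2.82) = 0.05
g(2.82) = -0.07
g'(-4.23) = 0.04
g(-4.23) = -0.11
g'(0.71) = -0.05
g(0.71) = -0.09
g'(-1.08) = -0.01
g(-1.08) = -0.03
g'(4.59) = 0.00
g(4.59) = -0.03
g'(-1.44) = -0.00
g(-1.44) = -0.03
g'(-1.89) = 0.01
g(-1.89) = -0.03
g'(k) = (10*sin(k)*cos(k) - 45*cos(k))*(sin(k) + 5)/(-5*sin(k)^2 + 45*sin(k) - 90)^2 + cos(k)/(-5*sin(k)^2 + 45*sin(k) - 90)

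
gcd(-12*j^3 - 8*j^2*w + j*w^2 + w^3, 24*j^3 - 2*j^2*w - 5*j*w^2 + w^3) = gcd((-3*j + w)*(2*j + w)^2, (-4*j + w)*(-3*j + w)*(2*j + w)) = -6*j^2 - j*w + w^2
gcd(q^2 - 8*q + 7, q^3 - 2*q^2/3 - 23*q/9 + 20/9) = q - 1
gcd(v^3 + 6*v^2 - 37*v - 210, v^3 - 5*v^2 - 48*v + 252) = v^2 + v - 42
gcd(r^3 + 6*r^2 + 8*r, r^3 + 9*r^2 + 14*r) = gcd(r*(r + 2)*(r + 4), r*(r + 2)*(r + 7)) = r^2 + 2*r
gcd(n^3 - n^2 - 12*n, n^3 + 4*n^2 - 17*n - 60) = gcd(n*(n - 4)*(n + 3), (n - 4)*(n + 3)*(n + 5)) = n^2 - n - 12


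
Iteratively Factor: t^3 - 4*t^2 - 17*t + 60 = (t - 3)*(t^2 - t - 20) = (t - 3)*(t + 4)*(t - 5)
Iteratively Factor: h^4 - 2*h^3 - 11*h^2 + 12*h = (h - 4)*(h^3 + 2*h^2 - 3*h) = h*(h - 4)*(h^2 + 2*h - 3) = h*(h - 4)*(h + 3)*(h - 1)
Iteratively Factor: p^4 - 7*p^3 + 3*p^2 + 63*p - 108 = (p - 3)*(p^3 - 4*p^2 - 9*p + 36) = (p - 3)*(p + 3)*(p^2 - 7*p + 12) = (p - 4)*(p - 3)*(p + 3)*(p - 3)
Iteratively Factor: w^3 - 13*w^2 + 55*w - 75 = (w - 3)*(w^2 - 10*w + 25) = (w - 5)*(w - 3)*(w - 5)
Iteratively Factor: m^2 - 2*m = (m)*(m - 2)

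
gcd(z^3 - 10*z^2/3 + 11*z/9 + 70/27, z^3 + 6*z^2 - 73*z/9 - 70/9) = z^2 - z - 10/9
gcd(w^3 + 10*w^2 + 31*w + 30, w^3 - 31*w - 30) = w + 5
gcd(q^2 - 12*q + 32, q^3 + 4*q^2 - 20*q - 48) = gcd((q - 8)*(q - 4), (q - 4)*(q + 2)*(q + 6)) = q - 4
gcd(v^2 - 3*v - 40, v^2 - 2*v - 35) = v + 5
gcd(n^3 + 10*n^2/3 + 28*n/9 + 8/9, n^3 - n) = 1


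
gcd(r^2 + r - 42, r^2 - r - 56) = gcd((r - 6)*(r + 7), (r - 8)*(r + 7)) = r + 7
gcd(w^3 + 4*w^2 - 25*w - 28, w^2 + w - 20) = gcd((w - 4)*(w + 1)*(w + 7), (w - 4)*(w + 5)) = w - 4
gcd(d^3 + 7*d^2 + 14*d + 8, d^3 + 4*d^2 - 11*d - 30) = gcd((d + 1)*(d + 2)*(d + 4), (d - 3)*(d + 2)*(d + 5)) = d + 2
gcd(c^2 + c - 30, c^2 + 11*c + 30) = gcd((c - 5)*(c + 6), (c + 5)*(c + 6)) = c + 6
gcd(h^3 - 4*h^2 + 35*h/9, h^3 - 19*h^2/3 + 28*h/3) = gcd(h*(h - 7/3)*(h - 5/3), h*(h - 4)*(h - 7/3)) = h^2 - 7*h/3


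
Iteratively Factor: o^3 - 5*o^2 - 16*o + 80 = (o - 5)*(o^2 - 16) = (o - 5)*(o + 4)*(o - 4)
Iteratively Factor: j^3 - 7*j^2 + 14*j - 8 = (j - 4)*(j^2 - 3*j + 2) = (j - 4)*(j - 1)*(j - 2)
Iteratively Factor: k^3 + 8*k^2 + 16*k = (k + 4)*(k^2 + 4*k) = (k + 4)^2*(k)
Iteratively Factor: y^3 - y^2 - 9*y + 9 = (y - 1)*(y^2 - 9) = (y - 1)*(y + 3)*(y - 3)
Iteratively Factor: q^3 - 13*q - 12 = (q - 4)*(q^2 + 4*q + 3) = (q - 4)*(q + 3)*(q + 1)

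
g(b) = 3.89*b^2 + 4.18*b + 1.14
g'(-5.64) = -39.70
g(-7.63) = 195.71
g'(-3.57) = -23.59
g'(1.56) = 16.32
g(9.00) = 353.85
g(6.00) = 166.26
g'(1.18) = 13.36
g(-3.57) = 35.80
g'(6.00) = 50.86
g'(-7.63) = -55.18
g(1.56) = 17.13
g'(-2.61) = -16.13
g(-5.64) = 101.30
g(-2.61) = 16.73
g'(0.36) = 6.98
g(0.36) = 3.15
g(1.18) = 11.49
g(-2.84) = 20.64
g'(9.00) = 74.20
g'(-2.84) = -17.92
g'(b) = 7.78*b + 4.18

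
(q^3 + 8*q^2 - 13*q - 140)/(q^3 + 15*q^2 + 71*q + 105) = (q - 4)/(q + 3)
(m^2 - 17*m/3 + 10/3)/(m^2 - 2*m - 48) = (-3*m^2 + 17*m - 10)/(3*(-m^2 + 2*m + 48))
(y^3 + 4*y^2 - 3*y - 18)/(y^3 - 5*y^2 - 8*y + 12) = (y^3 + 4*y^2 - 3*y - 18)/(y^3 - 5*y^2 - 8*y + 12)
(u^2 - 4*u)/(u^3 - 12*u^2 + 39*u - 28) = u/(u^2 - 8*u + 7)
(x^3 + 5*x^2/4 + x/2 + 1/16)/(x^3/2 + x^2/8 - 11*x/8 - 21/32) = 2*(8*x^2 + 6*x + 1)/(8*x^2 - 2*x - 21)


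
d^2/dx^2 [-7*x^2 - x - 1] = -14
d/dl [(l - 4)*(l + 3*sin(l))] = l + (l - 4)*(3*cos(l) + 1) + 3*sin(l)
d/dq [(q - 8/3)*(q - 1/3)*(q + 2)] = 3*q^2 - 2*q - 46/9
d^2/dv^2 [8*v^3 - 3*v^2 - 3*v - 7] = 48*v - 6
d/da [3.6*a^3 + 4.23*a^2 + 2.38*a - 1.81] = 10.8*a^2 + 8.46*a + 2.38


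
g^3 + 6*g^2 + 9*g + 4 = (g + 1)^2*(g + 4)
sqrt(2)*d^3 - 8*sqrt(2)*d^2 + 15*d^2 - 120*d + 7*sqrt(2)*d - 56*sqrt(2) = (d - 8)*(d + 7*sqrt(2))*(sqrt(2)*d + 1)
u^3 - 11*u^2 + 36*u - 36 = (u - 6)*(u - 3)*(u - 2)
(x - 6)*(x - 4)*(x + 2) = x^3 - 8*x^2 + 4*x + 48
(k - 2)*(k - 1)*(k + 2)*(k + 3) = k^4 + 2*k^3 - 7*k^2 - 8*k + 12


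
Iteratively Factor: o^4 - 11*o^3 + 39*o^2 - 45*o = (o - 5)*(o^3 - 6*o^2 + 9*o) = (o - 5)*(o - 3)*(o^2 - 3*o) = (o - 5)*(o - 3)^2*(o)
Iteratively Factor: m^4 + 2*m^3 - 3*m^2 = (m - 1)*(m^3 + 3*m^2) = (m - 1)*(m + 3)*(m^2) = m*(m - 1)*(m + 3)*(m)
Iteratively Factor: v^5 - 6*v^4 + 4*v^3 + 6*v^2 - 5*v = (v)*(v^4 - 6*v^3 + 4*v^2 + 6*v - 5) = v*(v - 1)*(v^3 - 5*v^2 - v + 5) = v*(v - 1)^2*(v^2 - 4*v - 5) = v*(v - 1)^2*(v + 1)*(v - 5)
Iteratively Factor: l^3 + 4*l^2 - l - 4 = (l - 1)*(l^2 + 5*l + 4) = (l - 1)*(l + 1)*(l + 4)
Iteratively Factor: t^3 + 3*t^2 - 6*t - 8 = (t - 2)*(t^2 + 5*t + 4) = (t - 2)*(t + 1)*(t + 4)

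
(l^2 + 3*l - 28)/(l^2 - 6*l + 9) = (l^2 + 3*l - 28)/(l^2 - 6*l + 9)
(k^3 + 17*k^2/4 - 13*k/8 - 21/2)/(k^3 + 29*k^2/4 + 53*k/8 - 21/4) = (2*k^2 + 5*k - 12)/(2*k^2 + 11*k - 6)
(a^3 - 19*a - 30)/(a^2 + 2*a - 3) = (a^2 - 3*a - 10)/(a - 1)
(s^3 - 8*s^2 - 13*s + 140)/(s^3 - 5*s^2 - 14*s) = (s^2 - s - 20)/(s*(s + 2))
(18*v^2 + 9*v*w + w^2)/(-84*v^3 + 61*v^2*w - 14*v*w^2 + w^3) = (-18*v^2 - 9*v*w - w^2)/(84*v^3 - 61*v^2*w + 14*v*w^2 - w^3)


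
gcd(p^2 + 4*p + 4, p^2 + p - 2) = p + 2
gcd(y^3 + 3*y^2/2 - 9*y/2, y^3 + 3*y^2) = y^2 + 3*y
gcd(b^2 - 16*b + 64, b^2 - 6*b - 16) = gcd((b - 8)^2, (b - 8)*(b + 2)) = b - 8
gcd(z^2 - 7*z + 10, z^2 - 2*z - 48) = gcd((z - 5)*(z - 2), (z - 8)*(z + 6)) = 1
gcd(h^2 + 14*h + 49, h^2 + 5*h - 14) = h + 7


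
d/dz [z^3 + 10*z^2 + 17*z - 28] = 3*z^2 + 20*z + 17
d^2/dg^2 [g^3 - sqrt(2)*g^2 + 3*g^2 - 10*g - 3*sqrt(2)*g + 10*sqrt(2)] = 6*g - 2*sqrt(2) + 6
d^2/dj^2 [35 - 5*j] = 0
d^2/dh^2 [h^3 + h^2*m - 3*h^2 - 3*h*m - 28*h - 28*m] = 6*h + 2*m - 6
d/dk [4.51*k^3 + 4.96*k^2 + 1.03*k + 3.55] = 13.53*k^2 + 9.92*k + 1.03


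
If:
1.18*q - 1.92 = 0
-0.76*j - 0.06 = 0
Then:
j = -0.08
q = 1.63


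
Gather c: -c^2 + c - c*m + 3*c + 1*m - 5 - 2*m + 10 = -c^2 + c*(4 - m) - m + 5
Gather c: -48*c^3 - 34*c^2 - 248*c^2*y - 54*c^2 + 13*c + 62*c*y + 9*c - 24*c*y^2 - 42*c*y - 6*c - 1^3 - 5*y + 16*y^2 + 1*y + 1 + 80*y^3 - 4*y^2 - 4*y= -48*c^3 + c^2*(-248*y - 88) + c*(-24*y^2 + 20*y + 16) + 80*y^3 + 12*y^2 - 8*y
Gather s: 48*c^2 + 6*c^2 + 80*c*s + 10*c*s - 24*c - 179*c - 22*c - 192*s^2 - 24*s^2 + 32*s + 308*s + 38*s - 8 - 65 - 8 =54*c^2 - 225*c - 216*s^2 + s*(90*c + 378) - 81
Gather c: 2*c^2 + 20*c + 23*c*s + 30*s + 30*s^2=2*c^2 + c*(23*s + 20) + 30*s^2 + 30*s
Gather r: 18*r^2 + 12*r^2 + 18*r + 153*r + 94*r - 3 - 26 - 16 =30*r^2 + 265*r - 45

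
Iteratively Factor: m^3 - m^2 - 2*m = (m - 2)*(m^2 + m) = m*(m - 2)*(m + 1)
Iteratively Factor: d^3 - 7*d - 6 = (d - 3)*(d^2 + 3*d + 2) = (d - 3)*(d + 1)*(d + 2)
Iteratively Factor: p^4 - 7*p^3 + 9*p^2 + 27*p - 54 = (p - 3)*(p^3 - 4*p^2 - 3*p + 18) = (p - 3)*(p + 2)*(p^2 - 6*p + 9) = (p - 3)^2*(p + 2)*(p - 3)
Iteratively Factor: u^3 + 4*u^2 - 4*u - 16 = (u + 4)*(u^2 - 4) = (u + 2)*(u + 4)*(u - 2)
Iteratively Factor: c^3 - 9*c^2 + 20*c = (c - 4)*(c^2 - 5*c) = c*(c - 4)*(c - 5)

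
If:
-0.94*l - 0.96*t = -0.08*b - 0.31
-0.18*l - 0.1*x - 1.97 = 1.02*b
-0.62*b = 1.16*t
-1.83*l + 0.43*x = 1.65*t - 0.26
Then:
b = -1.76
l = -0.78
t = 0.94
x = -0.32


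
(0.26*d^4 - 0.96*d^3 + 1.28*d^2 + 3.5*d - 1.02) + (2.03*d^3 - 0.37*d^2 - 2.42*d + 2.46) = 0.26*d^4 + 1.07*d^3 + 0.91*d^2 + 1.08*d + 1.44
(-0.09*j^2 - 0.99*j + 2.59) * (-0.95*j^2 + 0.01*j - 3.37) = 0.0855*j^4 + 0.9396*j^3 - 2.1671*j^2 + 3.3622*j - 8.7283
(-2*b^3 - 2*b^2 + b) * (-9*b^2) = 18*b^5 + 18*b^4 - 9*b^3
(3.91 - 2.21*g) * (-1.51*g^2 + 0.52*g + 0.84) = 3.3371*g^3 - 7.0533*g^2 + 0.176800000000001*g + 3.2844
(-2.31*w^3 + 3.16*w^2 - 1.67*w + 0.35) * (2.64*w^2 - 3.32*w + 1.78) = -6.0984*w^5 + 16.0116*w^4 - 19.0118*w^3 + 12.0932*w^2 - 4.1346*w + 0.623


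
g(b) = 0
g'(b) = 0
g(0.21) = 0.00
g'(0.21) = 0.00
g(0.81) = 0.00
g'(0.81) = 0.00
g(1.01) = 0.00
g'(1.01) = 0.00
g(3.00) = 0.00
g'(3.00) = 0.00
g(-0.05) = 0.00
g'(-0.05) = 0.00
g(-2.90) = 0.00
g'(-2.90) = 0.00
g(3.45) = 0.00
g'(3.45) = 0.00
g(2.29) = 0.00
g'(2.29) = 0.00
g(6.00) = 0.00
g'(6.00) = 0.00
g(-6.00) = 0.00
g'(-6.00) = 0.00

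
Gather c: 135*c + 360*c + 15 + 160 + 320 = 495*c + 495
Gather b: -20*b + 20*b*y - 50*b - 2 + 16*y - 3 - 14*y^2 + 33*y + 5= b*(20*y - 70) - 14*y^2 + 49*y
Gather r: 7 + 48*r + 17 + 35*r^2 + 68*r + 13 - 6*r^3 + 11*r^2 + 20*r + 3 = -6*r^3 + 46*r^2 + 136*r + 40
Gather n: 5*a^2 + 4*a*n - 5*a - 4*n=5*a^2 - 5*a + n*(4*a - 4)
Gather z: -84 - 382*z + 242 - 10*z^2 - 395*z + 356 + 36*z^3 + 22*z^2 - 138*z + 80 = 36*z^3 + 12*z^2 - 915*z + 594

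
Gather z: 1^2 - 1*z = 1 - z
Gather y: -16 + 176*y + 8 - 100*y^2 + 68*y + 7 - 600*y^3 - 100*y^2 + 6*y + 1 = -600*y^3 - 200*y^2 + 250*y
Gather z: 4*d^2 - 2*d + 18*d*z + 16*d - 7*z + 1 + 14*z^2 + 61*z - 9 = 4*d^2 + 14*d + 14*z^2 + z*(18*d + 54) - 8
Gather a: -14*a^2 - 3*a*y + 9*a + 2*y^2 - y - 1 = -14*a^2 + a*(9 - 3*y) + 2*y^2 - y - 1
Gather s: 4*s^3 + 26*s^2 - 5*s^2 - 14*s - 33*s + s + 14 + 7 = 4*s^3 + 21*s^2 - 46*s + 21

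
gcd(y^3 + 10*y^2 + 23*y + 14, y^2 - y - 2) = y + 1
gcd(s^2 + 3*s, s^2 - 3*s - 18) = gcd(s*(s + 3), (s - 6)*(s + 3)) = s + 3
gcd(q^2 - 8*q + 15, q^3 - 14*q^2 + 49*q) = 1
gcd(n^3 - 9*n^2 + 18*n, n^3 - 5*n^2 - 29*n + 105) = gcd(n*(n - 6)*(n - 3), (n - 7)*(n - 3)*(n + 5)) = n - 3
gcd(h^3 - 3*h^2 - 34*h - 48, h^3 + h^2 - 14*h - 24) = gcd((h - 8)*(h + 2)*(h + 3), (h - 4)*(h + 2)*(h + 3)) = h^2 + 5*h + 6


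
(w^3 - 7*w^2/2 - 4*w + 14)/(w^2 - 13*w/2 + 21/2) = (w^2 - 4)/(w - 3)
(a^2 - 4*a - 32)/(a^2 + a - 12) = (a - 8)/(a - 3)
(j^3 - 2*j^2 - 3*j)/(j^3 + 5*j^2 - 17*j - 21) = j/(j + 7)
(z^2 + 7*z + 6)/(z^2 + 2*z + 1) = (z + 6)/(z + 1)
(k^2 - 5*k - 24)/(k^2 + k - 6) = (k - 8)/(k - 2)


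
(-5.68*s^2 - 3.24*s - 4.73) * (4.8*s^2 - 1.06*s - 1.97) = -27.264*s^4 - 9.5312*s^3 - 8.08*s^2 + 11.3966*s + 9.3181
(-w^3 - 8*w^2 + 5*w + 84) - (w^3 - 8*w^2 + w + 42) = -2*w^3 + 4*w + 42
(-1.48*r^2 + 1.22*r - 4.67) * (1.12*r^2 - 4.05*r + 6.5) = -1.6576*r^4 + 7.3604*r^3 - 19.7914*r^2 + 26.8435*r - 30.355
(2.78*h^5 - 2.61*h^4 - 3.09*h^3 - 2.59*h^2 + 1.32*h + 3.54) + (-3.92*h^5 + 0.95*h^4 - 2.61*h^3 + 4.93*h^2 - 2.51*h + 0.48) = -1.14*h^5 - 1.66*h^4 - 5.7*h^3 + 2.34*h^2 - 1.19*h + 4.02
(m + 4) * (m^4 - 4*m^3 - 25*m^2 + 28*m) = m^5 - 41*m^3 - 72*m^2 + 112*m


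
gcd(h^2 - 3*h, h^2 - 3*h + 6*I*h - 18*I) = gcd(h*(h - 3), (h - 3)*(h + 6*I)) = h - 3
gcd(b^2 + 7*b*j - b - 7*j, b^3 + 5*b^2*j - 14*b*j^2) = b + 7*j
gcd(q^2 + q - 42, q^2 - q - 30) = q - 6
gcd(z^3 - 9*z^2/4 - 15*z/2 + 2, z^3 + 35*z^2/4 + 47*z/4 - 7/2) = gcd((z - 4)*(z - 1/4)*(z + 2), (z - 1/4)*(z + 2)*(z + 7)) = z^2 + 7*z/4 - 1/2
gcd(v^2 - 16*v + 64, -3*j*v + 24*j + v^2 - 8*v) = v - 8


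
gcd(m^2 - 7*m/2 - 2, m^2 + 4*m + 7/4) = m + 1/2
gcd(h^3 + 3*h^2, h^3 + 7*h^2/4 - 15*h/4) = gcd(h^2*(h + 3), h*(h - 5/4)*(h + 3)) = h^2 + 3*h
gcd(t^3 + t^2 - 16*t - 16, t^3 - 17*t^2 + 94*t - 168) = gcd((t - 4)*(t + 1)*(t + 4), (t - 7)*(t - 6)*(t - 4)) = t - 4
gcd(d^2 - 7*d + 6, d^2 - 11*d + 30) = d - 6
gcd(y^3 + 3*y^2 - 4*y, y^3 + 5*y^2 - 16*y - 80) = y + 4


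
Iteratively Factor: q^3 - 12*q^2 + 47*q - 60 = (q - 4)*(q^2 - 8*q + 15) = (q - 4)*(q - 3)*(q - 5)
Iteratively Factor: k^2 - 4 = (k - 2)*(k + 2)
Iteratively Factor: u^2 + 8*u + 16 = (u + 4)*(u + 4)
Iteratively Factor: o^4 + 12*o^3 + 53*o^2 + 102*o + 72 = (o + 3)*(o^3 + 9*o^2 + 26*o + 24) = (o + 3)^2*(o^2 + 6*o + 8) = (o + 2)*(o + 3)^2*(o + 4)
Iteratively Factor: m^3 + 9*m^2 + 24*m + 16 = (m + 4)*(m^2 + 5*m + 4) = (m + 4)^2*(m + 1)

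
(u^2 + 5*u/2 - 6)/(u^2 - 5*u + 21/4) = 2*(u + 4)/(2*u - 7)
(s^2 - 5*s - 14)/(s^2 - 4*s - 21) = (s + 2)/(s + 3)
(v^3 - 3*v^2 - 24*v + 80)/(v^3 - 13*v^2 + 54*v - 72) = (v^2 + v - 20)/(v^2 - 9*v + 18)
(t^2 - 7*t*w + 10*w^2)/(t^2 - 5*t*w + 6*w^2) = (t - 5*w)/(t - 3*w)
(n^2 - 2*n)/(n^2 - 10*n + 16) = n/(n - 8)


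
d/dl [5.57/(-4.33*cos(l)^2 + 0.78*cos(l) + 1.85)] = (4.3446 - 48.2362*cos(l))*sin(l)/(-4.33*cos(l)^2 + 0.78*cos(l) + 1.85)^2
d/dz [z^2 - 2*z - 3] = 2*z - 2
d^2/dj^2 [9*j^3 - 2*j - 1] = 54*j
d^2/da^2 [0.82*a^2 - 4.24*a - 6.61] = 1.64000000000000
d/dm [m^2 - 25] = 2*m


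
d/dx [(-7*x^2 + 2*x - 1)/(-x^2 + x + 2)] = 5*(-x^2 - 6*x + 1)/(x^4 - 2*x^3 - 3*x^2 + 4*x + 4)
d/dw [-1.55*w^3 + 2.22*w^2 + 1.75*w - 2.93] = -4.65*w^2 + 4.44*w + 1.75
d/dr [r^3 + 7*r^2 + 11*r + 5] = 3*r^2 + 14*r + 11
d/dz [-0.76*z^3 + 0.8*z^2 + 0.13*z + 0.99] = -2.28*z^2 + 1.6*z + 0.13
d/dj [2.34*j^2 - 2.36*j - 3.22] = 4.68*j - 2.36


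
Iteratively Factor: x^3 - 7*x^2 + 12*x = (x - 4)*(x^2 - 3*x) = (x - 4)*(x - 3)*(x)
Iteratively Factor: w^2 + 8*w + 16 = (w + 4)*(w + 4)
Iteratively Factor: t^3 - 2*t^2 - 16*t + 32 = (t - 2)*(t^2 - 16) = (t - 4)*(t - 2)*(t + 4)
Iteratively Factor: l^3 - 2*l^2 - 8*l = (l - 4)*(l^2 + 2*l) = l*(l - 4)*(l + 2)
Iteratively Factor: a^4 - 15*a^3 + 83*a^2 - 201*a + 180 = (a - 3)*(a^3 - 12*a^2 + 47*a - 60) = (a - 4)*(a - 3)*(a^2 - 8*a + 15) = (a - 5)*(a - 4)*(a - 3)*(a - 3)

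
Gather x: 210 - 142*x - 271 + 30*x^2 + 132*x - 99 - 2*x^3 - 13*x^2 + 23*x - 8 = -2*x^3 + 17*x^2 + 13*x - 168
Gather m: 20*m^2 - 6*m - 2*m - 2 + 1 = 20*m^2 - 8*m - 1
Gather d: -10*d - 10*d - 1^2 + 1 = -20*d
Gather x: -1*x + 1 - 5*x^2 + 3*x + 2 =-5*x^2 + 2*x + 3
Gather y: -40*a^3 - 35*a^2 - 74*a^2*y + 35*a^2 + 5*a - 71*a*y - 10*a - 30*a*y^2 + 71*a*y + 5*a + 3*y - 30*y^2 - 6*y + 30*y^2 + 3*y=-40*a^3 - 74*a^2*y - 30*a*y^2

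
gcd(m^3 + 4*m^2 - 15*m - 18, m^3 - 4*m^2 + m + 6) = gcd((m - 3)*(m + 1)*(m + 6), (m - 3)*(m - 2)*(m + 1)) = m^2 - 2*m - 3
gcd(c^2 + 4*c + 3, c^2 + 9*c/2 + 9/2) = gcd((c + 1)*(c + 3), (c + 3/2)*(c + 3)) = c + 3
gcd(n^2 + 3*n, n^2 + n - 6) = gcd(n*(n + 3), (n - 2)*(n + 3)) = n + 3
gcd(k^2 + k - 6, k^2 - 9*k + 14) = k - 2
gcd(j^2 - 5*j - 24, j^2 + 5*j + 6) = j + 3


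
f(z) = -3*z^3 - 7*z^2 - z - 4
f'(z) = -9*z^2 - 14*z - 1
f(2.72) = -118.88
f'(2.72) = -105.67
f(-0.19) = -4.04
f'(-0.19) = 1.34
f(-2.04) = -5.62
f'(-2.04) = -9.89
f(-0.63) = -5.40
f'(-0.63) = 4.25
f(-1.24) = -7.80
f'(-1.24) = 2.52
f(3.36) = -200.19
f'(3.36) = -149.65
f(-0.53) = -4.99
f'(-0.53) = 3.89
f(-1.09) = -7.34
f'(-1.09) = 3.57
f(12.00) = -6208.00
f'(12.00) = -1465.00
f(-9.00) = 1625.00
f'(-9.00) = -604.00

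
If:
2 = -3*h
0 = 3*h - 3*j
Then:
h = -2/3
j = -2/3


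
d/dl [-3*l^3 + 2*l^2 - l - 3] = -9*l^2 + 4*l - 1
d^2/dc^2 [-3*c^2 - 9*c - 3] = -6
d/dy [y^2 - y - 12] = 2*y - 1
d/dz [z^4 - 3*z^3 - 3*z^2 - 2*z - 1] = 4*z^3 - 9*z^2 - 6*z - 2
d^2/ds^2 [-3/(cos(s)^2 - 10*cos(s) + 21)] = 3*(8*sin(s)^4 - 36*sin(s)^2 + 495*cos(s) - 15*cos(3*s) - 288)/(2*(cos(s) - 7)^3*(cos(s) - 3)^3)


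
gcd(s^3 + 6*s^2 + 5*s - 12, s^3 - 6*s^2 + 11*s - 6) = s - 1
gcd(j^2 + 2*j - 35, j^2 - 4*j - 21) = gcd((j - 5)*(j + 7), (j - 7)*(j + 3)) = 1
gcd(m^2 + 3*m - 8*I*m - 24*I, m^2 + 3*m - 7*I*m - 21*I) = m + 3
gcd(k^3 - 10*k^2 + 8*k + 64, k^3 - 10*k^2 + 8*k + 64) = k^3 - 10*k^2 + 8*k + 64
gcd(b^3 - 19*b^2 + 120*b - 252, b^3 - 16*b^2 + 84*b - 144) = b^2 - 12*b + 36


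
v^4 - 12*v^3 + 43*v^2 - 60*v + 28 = (v - 7)*(v - 2)^2*(v - 1)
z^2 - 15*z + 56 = (z - 8)*(z - 7)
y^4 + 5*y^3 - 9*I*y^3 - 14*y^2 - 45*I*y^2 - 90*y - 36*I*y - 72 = (y + 1)*(y + 4)*(y - 6*I)*(y - 3*I)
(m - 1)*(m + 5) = m^2 + 4*m - 5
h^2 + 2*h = h*(h + 2)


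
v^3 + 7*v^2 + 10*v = v*(v + 2)*(v + 5)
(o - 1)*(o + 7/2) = o^2 + 5*o/2 - 7/2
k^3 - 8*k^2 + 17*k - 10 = (k - 5)*(k - 2)*(k - 1)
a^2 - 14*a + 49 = (a - 7)^2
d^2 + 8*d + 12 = (d + 2)*(d + 6)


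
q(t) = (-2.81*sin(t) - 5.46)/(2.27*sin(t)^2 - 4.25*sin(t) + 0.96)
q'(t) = (-4.54*sin(t)*cos(t) + 4.25*cos(t))*(-2.81*sin(t) - 5.46)/(2.27*sin(t)^2 - 4.25*sin(t) + 0.96)^2 - 2.81*cos(t)/(2.27*sin(t)^2 - 4.25*sin(t) + 0.96) = (6.3787*sin(t)^2 + 24.7884*sin(t) - 25.9026)*cos(t)/(5.1529*sin(t)^4 - 19.295*sin(t)^3 + 22.4209*sin(t)^2 - 8.16*sin(t) + 0.9216)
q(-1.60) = -0.35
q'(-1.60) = 0.02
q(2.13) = 7.75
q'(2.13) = 0.16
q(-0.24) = -2.28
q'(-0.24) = -6.93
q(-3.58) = 15.29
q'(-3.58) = 68.07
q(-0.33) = -1.77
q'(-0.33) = -4.74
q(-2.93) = -2.49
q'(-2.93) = 7.90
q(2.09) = 7.75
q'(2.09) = -0.20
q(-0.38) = -1.55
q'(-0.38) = -3.92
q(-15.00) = -0.78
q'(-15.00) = 1.36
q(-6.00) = 124.18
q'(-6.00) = -7015.29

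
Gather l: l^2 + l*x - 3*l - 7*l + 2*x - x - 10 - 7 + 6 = l^2 + l*(x - 10) + x - 11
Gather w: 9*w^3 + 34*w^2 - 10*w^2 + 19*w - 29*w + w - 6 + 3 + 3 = 9*w^3 + 24*w^2 - 9*w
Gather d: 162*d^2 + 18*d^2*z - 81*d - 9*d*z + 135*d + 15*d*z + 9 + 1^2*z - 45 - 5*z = d^2*(18*z + 162) + d*(6*z + 54) - 4*z - 36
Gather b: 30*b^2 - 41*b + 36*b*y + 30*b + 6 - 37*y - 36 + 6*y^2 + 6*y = 30*b^2 + b*(36*y - 11) + 6*y^2 - 31*y - 30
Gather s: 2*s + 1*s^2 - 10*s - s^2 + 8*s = 0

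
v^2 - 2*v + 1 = (v - 1)^2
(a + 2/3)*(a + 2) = a^2 + 8*a/3 + 4/3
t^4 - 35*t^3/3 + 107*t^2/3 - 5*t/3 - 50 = (t - 6)*(t - 5)*(t - 5/3)*(t + 1)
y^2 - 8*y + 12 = (y - 6)*(y - 2)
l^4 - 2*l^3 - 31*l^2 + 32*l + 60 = (l - 6)*(l - 2)*(l + 1)*(l + 5)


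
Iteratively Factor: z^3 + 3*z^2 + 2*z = (z + 1)*(z^2 + 2*z) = z*(z + 1)*(z + 2)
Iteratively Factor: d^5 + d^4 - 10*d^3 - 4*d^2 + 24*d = (d - 2)*(d^4 + 3*d^3 - 4*d^2 - 12*d) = (d - 2)^2*(d^3 + 5*d^2 + 6*d) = d*(d - 2)^2*(d^2 + 5*d + 6) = d*(d - 2)^2*(d + 2)*(d + 3)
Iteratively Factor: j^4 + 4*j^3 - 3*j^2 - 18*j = (j - 2)*(j^3 + 6*j^2 + 9*j) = j*(j - 2)*(j^2 + 6*j + 9) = j*(j - 2)*(j + 3)*(j + 3)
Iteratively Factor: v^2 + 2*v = (v)*(v + 2)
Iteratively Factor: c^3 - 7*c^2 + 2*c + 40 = (c - 5)*(c^2 - 2*c - 8) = (c - 5)*(c - 4)*(c + 2)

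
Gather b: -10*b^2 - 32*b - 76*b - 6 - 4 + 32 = -10*b^2 - 108*b + 22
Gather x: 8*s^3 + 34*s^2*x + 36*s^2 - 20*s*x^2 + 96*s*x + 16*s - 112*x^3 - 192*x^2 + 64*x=8*s^3 + 36*s^2 + 16*s - 112*x^3 + x^2*(-20*s - 192) + x*(34*s^2 + 96*s + 64)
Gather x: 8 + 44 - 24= 28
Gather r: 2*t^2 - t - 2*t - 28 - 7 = 2*t^2 - 3*t - 35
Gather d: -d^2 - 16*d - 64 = -d^2 - 16*d - 64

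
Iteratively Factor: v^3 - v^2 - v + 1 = (v + 1)*(v^2 - 2*v + 1) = (v - 1)*(v + 1)*(v - 1)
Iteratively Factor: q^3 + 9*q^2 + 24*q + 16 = (q + 4)*(q^2 + 5*q + 4) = (q + 1)*(q + 4)*(q + 4)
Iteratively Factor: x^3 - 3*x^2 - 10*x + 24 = (x - 4)*(x^2 + x - 6) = (x - 4)*(x + 3)*(x - 2)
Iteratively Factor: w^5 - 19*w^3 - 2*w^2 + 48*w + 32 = (w + 1)*(w^4 - w^3 - 18*w^2 + 16*w + 32) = (w - 4)*(w + 1)*(w^3 + 3*w^2 - 6*w - 8) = (w - 4)*(w - 2)*(w + 1)*(w^2 + 5*w + 4) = (w - 4)*(w - 2)*(w + 1)*(w + 4)*(w + 1)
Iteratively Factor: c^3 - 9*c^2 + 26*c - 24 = (c - 4)*(c^2 - 5*c + 6) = (c - 4)*(c - 2)*(c - 3)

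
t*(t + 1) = t^2 + t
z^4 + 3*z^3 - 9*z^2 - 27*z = z*(z - 3)*(z + 3)^2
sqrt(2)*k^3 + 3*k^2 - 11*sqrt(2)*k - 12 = (k - 2*sqrt(2))*(k + 3*sqrt(2))*(sqrt(2)*k + 1)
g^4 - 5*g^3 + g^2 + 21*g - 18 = (g - 3)^2*(g - 1)*(g + 2)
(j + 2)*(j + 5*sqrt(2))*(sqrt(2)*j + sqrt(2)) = sqrt(2)*j^3 + 3*sqrt(2)*j^2 + 10*j^2 + 2*sqrt(2)*j + 30*j + 20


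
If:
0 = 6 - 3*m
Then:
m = 2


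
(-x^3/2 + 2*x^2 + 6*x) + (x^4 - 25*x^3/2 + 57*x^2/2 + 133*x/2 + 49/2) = x^4 - 13*x^3 + 61*x^2/2 + 145*x/2 + 49/2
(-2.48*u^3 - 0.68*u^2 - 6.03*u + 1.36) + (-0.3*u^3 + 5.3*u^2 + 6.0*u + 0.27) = -2.78*u^3 + 4.62*u^2 - 0.0300000000000002*u + 1.63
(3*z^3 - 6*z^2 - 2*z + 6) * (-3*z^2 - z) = -9*z^5 + 15*z^4 + 12*z^3 - 16*z^2 - 6*z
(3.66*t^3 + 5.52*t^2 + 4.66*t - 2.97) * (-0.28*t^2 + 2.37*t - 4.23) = -1.0248*t^5 + 7.1286*t^4 - 3.7042*t^3 - 11.4738*t^2 - 26.7507*t + 12.5631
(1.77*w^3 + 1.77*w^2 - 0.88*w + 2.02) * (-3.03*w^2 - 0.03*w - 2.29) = -5.3631*w^5 - 5.4162*w^4 - 1.44*w^3 - 10.1475*w^2 + 1.9546*w - 4.6258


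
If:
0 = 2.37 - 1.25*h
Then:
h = 1.90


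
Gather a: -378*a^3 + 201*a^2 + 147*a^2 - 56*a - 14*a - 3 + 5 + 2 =-378*a^3 + 348*a^2 - 70*a + 4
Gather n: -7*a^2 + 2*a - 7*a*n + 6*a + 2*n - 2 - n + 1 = -7*a^2 + 8*a + n*(1 - 7*a) - 1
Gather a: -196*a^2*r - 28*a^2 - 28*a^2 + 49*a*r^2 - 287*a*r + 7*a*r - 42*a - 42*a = a^2*(-196*r - 56) + a*(49*r^2 - 280*r - 84)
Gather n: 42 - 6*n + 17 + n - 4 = 55 - 5*n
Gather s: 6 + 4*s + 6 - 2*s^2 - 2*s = -2*s^2 + 2*s + 12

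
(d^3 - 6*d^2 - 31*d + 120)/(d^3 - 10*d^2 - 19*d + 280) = (d - 3)/(d - 7)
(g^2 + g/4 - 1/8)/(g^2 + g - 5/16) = 2*(2*g + 1)/(4*g + 5)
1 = 1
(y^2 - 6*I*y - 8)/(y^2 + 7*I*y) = (y^2 - 6*I*y - 8)/(y*(y + 7*I))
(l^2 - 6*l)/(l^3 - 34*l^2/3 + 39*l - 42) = 3*l/(3*l^2 - 16*l + 21)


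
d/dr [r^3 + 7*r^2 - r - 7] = 3*r^2 + 14*r - 1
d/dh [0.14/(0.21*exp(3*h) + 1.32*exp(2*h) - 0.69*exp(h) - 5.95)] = (-0.0882*exp(2*h) - 0.3696*exp(h) + 0.0966)*exp(h)/(0.21*exp(3*h) + 1.32*exp(2*h) - 0.69*exp(h) - 5.95)^2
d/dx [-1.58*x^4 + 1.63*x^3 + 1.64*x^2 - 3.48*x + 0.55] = -6.32*x^3 + 4.89*x^2 + 3.28*x - 3.48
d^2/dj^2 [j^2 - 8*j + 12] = 2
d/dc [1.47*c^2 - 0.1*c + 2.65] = 2.94*c - 0.1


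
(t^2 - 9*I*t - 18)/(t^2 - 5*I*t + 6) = (t - 3*I)/(t + I)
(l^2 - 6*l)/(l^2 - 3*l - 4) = l*(6 - l)/(-l^2 + 3*l + 4)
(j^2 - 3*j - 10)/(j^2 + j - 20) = (j^2 - 3*j - 10)/(j^2 + j - 20)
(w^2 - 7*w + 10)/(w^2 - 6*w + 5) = (w - 2)/(w - 1)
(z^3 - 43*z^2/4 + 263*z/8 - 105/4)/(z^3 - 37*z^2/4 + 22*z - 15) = (z - 7/2)/(z - 2)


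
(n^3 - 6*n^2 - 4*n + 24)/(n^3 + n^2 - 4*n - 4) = (n - 6)/(n + 1)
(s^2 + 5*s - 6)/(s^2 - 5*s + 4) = (s + 6)/(s - 4)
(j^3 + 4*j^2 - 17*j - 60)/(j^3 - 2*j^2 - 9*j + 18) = (j^2 + j - 20)/(j^2 - 5*j + 6)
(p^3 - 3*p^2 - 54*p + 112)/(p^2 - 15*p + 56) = (p^2 + 5*p - 14)/(p - 7)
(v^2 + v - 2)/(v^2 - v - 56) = (-v^2 - v + 2)/(-v^2 + v + 56)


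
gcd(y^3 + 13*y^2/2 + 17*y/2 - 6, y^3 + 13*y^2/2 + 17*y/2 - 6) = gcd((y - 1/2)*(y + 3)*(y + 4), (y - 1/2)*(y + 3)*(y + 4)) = y^3 + 13*y^2/2 + 17*y/2 - 6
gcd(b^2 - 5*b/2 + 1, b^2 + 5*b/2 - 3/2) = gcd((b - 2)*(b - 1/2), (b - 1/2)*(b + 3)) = b - 1/2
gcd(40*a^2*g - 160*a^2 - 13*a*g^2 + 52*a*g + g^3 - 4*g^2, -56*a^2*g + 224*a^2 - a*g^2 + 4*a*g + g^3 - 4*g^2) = 8*a*g - 32*a - g^2 + 4*g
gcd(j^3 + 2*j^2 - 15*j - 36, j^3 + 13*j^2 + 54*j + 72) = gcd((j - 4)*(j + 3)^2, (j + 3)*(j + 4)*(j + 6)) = j + 3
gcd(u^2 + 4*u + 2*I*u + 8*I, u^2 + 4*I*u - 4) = u + 2*I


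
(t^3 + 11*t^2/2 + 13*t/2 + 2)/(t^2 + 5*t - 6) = (2*t^3 + 11*t^2 + 13*t + 4)/(2*(t^2 + 5*t - 6))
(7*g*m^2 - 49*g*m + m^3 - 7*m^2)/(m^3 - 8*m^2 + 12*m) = (7*g*m - 49*g + m^2 - 7*m)/(m^2 - 8*m + 12)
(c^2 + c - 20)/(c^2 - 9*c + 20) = (c + 5)/(c - 5)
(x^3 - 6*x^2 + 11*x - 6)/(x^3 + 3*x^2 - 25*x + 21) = (x - 2)/(x + 7)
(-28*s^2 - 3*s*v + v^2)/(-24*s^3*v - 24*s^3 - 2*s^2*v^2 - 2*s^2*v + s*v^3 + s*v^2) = (7*s - v)/(s*(6*s*v + 6*s - v^2 - v))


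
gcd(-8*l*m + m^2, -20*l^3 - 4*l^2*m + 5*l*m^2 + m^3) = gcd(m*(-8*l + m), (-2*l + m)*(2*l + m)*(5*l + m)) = 1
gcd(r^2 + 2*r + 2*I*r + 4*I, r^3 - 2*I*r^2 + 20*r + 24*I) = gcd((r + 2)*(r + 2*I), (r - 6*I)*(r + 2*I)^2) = r + 2*I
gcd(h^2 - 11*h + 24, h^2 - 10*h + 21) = h - 3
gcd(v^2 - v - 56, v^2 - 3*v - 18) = 1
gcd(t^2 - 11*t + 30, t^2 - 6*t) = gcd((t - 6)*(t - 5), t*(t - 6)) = t - 6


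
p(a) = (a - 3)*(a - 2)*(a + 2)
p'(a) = (a - 3)*(a - 2) + (a - 3)*(a + 2) + (a - 2)*(a + 2) = 3*a^2 - 6*a - 4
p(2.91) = -0.40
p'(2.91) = 3.94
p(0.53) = 9.19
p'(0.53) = -6.34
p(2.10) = -0.37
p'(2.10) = -3.37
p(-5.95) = -281.05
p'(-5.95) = 137.91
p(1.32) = 3.79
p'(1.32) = -6.69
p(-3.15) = -36.42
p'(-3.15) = 44.67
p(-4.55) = -126.10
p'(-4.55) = 85.41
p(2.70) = -0.99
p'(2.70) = 1.67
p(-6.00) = -288.00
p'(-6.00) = 140.00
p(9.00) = 462.00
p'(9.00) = 185.00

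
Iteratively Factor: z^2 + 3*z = (z + 3)*(z)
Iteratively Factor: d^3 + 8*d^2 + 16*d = (d + 4)*(d^2 + 4*d) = d*(d + 4)*(d + 4)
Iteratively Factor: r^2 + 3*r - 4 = (r - 1)*(r + 4)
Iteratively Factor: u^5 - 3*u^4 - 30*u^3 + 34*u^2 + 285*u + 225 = (u + 3)*(u^4 - 6*u^3 - 12*u^2 + 70*u + 75) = (u - 5)*(u + 3)*(u^3 - u^2 - 17*u - 15) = (u - 5)*(u + 3)^2*(u^2 - 4*u - 5) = (u - 5)^2*(u + 3)^2*(u + 1)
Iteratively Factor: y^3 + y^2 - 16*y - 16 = (y - 4)*(y^2 + 5*y + 4) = (y - 4)*(y + 1)*(y + 4)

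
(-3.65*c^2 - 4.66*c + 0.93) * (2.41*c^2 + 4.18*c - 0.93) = -8.7965*c^4 - 26.4876*c^3 - 13.843*c^2 + 8.2212*c - 0.8649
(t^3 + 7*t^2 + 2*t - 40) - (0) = t^3 + 7*t^2 + 2*t - 40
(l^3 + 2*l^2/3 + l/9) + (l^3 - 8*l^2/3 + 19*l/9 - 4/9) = 2*l^3 - 2*l^2 + 20*l/9 - 4/9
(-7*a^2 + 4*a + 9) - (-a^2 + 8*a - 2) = -6*a^2 - 4*a + 11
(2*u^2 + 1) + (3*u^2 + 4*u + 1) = 5*u^2 + 4*u + 2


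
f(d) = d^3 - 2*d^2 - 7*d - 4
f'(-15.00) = 728.00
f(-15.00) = -3724.00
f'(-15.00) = 728.00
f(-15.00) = -3724.00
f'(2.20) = -1.28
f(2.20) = -18.43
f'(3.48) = 15.41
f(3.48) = -10.44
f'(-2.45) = 20.81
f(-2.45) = -13.56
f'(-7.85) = 209.27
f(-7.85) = -556.03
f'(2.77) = 4.94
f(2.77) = -17.48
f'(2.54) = 2.19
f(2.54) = -18.30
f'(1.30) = -7.13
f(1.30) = -14.28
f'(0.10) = -7.37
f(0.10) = -4.72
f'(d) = 3*d^2 - 4*d - 7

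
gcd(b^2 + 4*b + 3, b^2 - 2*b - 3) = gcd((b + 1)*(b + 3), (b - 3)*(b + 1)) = b + 1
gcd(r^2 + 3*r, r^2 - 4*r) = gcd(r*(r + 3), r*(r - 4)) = r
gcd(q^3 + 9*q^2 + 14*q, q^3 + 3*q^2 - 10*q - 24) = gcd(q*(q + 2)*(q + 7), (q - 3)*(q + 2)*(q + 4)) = q + 2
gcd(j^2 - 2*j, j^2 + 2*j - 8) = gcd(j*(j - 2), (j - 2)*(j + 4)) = j - 2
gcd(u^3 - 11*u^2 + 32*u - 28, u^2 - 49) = u - 7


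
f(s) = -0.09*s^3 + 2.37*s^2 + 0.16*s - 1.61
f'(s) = -0.27*s^2 + 4.74*s + 0.16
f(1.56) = 4.07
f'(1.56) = 6.90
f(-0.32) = -1.42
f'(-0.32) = -1.38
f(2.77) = 15.11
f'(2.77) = 11.22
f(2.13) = 8.61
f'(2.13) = 9.03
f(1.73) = 5.29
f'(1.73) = 7.55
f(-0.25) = -1.50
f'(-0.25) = -1.04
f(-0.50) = -1.09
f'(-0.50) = -2.28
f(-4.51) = 54.13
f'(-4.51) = -26.71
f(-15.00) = 832.99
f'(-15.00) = -131.69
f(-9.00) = 254.53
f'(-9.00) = -64.37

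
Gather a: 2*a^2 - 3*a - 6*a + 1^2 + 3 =2*a^2 - 9*a + 4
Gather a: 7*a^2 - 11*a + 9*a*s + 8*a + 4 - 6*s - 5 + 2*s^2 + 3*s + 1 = 7*a^2 + a*(9*s - 3) + 2*s^2 - 3*s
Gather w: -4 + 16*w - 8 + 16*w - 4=32*w - 16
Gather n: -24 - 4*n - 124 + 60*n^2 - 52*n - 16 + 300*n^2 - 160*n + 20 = 360*n^2 - 216*n - 144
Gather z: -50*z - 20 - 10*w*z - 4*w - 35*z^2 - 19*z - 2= -4*w - 35*z^2 + z*(-10*w - 69) - 22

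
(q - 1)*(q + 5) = q^2 + 4*q - 5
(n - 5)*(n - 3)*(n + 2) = n^3 - 6*n^2 - n + 30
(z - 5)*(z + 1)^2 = z^3 - 3*z^2 - 9*z - 5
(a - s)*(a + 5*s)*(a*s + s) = a^3*s + 4*a^2*s^2 + a^2*s - 5*a*s^3 + 4*a*s^2 - 5*s^3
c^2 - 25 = (c - 5)*(c + 5)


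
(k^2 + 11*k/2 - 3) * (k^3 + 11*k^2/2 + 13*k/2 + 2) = k^5 + 11*k^4 + 135*k^3/4 + 85*k^2/4 - 17*k/2 - 6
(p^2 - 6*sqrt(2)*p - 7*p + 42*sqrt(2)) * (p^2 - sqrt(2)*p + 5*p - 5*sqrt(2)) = p^4 - 7*sqrt(2)*p^3 - 2*p^3 - 23*p^2 + 14*sqrt(2)*p^2 - 24*p + 245*sqrt(2)*p - 420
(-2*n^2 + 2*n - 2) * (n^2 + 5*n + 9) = -2*n^4 - 8*n^3 - 10*n^2 + 8*n - 18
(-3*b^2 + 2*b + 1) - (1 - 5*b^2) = 2*b^2 + 2*b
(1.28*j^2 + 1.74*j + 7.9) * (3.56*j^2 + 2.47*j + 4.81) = 4.5568*j^4 + 9.356*j^3 + 38.5786*j^2 + 27.8824*j + 37.999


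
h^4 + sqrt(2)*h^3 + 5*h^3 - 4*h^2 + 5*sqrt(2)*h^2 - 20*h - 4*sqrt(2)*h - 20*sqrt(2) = (h - 2)*(h + 2)*(h + 5)*(h + sqrt(2))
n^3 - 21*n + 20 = (n - 4)*(n - 1)*(n + 5)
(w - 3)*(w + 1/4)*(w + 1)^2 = w^4 - 3*w^3/4 - 21*w^2/4 - 17*w/4 - 3/4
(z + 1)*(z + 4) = z^2 + 5*z + 4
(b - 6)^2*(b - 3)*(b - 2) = b^4 - 17*b^3 + 102*b^2 - 252*b + 216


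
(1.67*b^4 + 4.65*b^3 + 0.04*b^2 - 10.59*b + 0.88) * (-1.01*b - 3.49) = -1.6867*b^5 - 10.5248*b^4 - 16.2689*b^3 + 10.5563*b^2 + 36.0703*b - 3.0712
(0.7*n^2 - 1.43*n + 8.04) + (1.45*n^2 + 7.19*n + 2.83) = 2.15*n^2 + 5.76*n + 10.87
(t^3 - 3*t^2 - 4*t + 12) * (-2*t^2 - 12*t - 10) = -2*t^5 - 6*t^4 + 34*t^3 + 54*t^2 - 104*t - 120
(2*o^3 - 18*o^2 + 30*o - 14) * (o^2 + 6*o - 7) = 2*o^5 - 6*o^4 - 92*o^3 + 292*o^2 - 294*o + 98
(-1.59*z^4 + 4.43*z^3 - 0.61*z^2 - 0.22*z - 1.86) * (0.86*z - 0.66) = -1.3674*z^5 + 4.8592*z^4 - 3.4484*z^3 + 0.2134*z^2 - 1.4544*z + 1.2276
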